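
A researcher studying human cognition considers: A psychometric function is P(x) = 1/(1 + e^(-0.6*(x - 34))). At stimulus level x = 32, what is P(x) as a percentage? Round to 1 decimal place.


P(x) = 1/(1 + e^(-0.6*(32 - 34)))
Exponent = -0.6 * -2 = 1.2
e^(1.2) = 3.320117
P = 1/(1 + 3.320117) = 0.231475
Percentage = 23.1


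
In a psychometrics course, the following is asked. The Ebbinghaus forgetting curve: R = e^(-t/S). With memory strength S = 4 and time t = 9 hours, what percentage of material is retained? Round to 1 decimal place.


R = e^(-t/S)
-t/S = -9/4 = -2.25
R = e^(-2.25) = 0.105399
Percentage = 0.105399 * 100
= 10.5


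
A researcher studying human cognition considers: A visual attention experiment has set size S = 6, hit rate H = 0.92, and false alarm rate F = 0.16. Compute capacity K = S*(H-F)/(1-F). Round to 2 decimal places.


K = S * (H - F) / (1 - F)
H - F = 0.76
1 - F = 0.84
K = 6 * 0.76 / 0.84
= 5.43


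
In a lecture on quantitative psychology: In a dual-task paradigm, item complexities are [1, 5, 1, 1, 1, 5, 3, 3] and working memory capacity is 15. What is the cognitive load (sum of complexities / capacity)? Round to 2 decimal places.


Total complexity = 1 + 5 + 1 + 1 + 1 + 5 + 3 + 3 = 20
Load = total / capacity = 20 / 15
= 1.33


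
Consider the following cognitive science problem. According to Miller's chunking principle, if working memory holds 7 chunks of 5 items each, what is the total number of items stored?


Total items = chunks * items_per_chunk
= 7 * 5
= 35


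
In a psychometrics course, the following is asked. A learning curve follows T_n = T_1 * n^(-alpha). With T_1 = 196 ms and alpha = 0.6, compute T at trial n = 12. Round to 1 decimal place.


T_n = 196 * 12^(-0.6)
12^(-0.6) = 0.22516
T_n = 196 * 0.22516
= 44.1 ms


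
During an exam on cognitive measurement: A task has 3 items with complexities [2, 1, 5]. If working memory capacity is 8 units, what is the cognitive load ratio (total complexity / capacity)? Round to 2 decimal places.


Total complexity = 2 + 1 + 5 = 8
Load = total / capacity = 8 / 8
= 1.00


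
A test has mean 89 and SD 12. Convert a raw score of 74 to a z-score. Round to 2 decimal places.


z = (X - mu) / sigma
= (74 - 89) / 12
= -15 / 12
= -1.25


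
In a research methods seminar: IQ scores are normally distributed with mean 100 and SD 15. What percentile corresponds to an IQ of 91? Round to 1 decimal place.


z = (IQ - mean) / SD
z = (91 - 100) / 15 = -0.6
Percentile = Phi(-0.6) * 100
Phi(-0.6) = 0.274253
= 27.4


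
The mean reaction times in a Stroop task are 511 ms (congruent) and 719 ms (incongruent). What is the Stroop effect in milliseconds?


Stroop effect = RT(incongruent) - RT(congruent)
= 719 - 511
= 208 ms


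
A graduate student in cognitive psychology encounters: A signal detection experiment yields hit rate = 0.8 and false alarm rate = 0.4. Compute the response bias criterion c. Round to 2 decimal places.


c = -0.5 * (z(HR) + z(FAR))
z(0.8) = 0.8416
z(0.4) = -0.2533
c = -0.5 * (0.8416 + -0.2533)
= -0.5 * 0.5883
= -0.29


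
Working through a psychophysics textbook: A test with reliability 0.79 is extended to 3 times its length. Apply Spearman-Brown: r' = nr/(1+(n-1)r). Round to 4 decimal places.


r_new = n*r / (1 + (n-1)*r)
Numerator = 3 * 0.79 = 2.37
Denominator = 1 + 2 * 0.79 = 2.58
r_new = 2.37 / 2.58
= 0.9186


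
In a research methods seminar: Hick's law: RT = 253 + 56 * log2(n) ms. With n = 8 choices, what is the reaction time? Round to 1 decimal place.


RT = 253 + 56 * log2(8)
log2(8) = 3.0
RT = 253 + 56 * 3.0
= 253 + 168.0
= 421.0 ms


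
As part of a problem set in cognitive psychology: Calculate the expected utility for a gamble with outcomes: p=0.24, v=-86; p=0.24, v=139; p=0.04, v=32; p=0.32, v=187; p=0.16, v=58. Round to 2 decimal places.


EU = sum(p_i * v_i)
0.24 * -86 = -20.64
0.24 * 139 = 33.36
0.04 * 32 = 1.28
0.32 * 187 = 59.84
0.16 * 58 = 9.28
EU = -20.64 + 33.36 + 1.28 + 59.84 + 9.28
= 83.12


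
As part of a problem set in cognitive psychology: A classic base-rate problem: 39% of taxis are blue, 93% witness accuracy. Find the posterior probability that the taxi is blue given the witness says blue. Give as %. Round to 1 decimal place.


P(blue | says blue) = P(says blue | blue)*P(blue) / [P(says blue | blue)*P(blue) + P(says blue | not blue)*P(not blue)]
Numerator = 0.93 * 0.39 = 0.3627
False identification = 0.07 * 0.61 = 0.0427
P = 0.3627 / (0.3627 + 0.0427)
= 0.3627 / 0.4054
As percentage = 89.5


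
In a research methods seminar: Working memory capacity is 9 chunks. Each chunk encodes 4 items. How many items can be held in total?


Total items = chunks * items_per_chunk
= 9 * 4
= 36


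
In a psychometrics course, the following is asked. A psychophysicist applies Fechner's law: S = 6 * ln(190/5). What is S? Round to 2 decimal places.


S = 6 * ln(190/5)
I/I0 = 38.0
ln(38.0) = 3.6376
S = 6 * 3.6376
= 21.83


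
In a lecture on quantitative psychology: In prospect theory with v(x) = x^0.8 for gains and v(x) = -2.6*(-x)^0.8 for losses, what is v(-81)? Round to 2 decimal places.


Since x = -81 < 0, use v(x) = -lambda*(-x)^alpha
(-x) = 81
81^0.8 = 33.6347
v(-81) = -2.6 * 33.6347
= -87.45


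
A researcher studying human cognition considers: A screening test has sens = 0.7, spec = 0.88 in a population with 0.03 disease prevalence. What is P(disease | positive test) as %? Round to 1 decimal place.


PPV = (sens * prev) / (sens * prev + (1-spec) * (1-prev))
Numerator = 0.7 * 0.03 = 0.021
P(positive and no disease) = (1 - spec) * (1 - prev) = (1 - 0.88) * (1 - 0.03) = 0.1164
Denominator = 0.021 + 0.1164 = 0.1374
PPV = 0.021 / 0.1374 = 0.152838
As percentage = 15.3


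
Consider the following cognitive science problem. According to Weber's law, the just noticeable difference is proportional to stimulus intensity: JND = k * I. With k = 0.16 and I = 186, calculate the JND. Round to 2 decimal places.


JND = k * I
JND = 0.16 * 186
= 29.76


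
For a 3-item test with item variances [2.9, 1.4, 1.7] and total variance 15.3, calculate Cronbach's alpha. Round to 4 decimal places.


alpha = (k/(k-1)) * (1 - sum(s_i^2)/s_total^2)
sum(item variances) = 6.0
k/(k-1) = 3/2 = 1.5
1 - 6.0/15.3 = 1 - 0.392157 = 0.607843
alpha = 1.5 * 0.607843
= 0.9118


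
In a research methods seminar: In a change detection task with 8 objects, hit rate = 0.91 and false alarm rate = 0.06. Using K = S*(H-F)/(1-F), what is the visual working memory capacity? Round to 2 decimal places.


K = S * (H - F) / (1 - F)
H - F = 0.85
1 - F = 0.94
K = 8 * 0.85 / 0.94
= 7.23


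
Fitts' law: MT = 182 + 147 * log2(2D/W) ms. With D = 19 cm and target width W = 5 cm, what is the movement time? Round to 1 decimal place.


MT = 182 + 147 * log2(2*19/5)
2D/W = 7.6
log2(7.6) = 2.926
MT = 182 + 147 * 2.926
= 612.1 ms


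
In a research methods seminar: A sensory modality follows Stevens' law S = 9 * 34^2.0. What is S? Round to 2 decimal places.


S = 9 * 34^2.0
34^2.0 = 1156.0
S = 9 * 1156.0
= 10404.00


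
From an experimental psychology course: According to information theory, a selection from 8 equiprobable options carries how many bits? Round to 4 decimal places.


H = log2(n)
H = log2(8)
= 3.0000


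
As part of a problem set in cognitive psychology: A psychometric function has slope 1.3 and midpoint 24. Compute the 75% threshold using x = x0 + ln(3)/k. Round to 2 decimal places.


At P = 0.75: 0.75 = 1/(1 + e^(-k*(x-x0)))
Solving: e^(-k*(x-x0)) = 1/3
x = x0 + ln(3)/k
ln(3) = 1.0986
x = 24 + 1.0986/1.3
= 24 + 0.8451
= 24.85


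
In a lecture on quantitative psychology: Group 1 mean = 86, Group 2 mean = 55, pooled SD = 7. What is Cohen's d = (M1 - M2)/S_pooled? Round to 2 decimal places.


Cohen's d = (M1 - M2) / S_pooled
= (86 - 55) / 7
= 31 / 7
= 4.43


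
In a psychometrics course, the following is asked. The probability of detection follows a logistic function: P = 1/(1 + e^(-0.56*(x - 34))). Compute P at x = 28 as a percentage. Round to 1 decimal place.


P(x) = 1/(1 + e^(-0.56*(28 - 34)))
Exponent = -0.56 * -6 = 3.36
e^(3.36) = 28.789191
P = 1/(1 + 28.789191) = 0.033569
Percentage = 3.4


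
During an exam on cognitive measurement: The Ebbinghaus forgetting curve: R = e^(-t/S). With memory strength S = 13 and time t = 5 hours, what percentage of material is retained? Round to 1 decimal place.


R = e^(-t/S)
-t/S = -5/13 = -0.384615
R = e^(-0.384615) = 0.680713
Percentage = 0.680713 * 100
= 68.1


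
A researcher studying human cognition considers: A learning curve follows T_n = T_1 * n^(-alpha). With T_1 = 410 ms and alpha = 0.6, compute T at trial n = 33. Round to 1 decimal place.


T_n = 410 * 33^(-0.6)
33^(-0.6) = 0.122713
T_n = 410 * 0.122713
= 50.3 ms


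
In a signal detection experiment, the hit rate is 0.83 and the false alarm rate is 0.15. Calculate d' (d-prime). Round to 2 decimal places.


d' = z(HR) - z(FAR)
z(0.83) = 0.9542
z(0.15) = -1.0364
d' = 0.9542 - -1.0364
= 1.99


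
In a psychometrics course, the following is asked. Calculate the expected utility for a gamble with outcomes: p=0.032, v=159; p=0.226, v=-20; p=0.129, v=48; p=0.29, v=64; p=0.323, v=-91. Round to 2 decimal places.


EU = sum(p_i * v_i)
0.032 * 159 = 5.088
0.226 * -20 = -4.52
0.129 * 48 = 6.192
0.29 * 64 = 18.56
0.323 * -91 = -29.393
EU = 5.088 + -4.52 + 6.192 + 18.56 + -29.393
= -4.07


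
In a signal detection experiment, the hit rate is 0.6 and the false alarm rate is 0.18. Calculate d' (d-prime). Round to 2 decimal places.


d' = z(HR) - z(FAR)
z(0.6) = 0.2533
z(0.18) = -0.9154
d' = 0.2533 - -0.9154
= 1.17


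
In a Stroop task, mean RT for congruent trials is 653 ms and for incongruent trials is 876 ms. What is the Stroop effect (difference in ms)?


Stroop effect = RT(incongruent) - RT(congruent)
= 876 - 653
= 223 ms


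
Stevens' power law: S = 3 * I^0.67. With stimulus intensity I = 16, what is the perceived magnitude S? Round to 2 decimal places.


S = 3 * 16^0.67
16^0.67 = 6.4086
S = 3 * 6.4086
= 19.23


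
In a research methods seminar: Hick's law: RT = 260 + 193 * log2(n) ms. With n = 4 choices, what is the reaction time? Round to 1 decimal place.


RT = 260 + 193 * log2(4)
log2(4) = 2.0
RT = 260 + 193 * 2.0
= 260 + 386.0
= 646.0 ms


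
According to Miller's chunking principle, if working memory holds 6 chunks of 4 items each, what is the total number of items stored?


Total items = chunks * items_per_chunk
= 6 * 4
= 24


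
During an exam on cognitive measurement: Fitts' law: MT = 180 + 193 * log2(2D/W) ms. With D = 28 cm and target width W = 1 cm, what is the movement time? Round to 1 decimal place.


MT = 180 + 193 * log2(2*28/1)
2D/W = 56.0
log2(56.0) = 5.8074
MT = 180 + 193 * 5.8074
= 1300.8 ms


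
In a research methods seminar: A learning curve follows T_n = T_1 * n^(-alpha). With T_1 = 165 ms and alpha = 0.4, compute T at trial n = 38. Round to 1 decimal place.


T_n = 165 * 38^(-0.4)
38^(-0.4) = 0.233392
T_n = 165 * 0.233392
= 38.5 ms


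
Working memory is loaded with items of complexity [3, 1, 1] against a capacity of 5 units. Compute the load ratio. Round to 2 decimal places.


Total complexity = 3 + 1 + 1 = 5
Load = total / capacity = 5 / 5
= 1.00


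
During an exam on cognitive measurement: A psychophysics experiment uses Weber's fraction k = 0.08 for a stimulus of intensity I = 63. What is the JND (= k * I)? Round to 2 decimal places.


JND = k * I
JND = 0.08 * 63
= 5.04


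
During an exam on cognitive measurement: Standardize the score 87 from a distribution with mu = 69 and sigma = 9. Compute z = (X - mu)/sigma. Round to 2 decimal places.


z = (X - mu) / sigma
= (87 - 69) / 9
= 18 / 9
= 2.00


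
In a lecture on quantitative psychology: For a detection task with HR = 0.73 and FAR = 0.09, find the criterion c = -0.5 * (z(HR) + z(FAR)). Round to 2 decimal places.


c = -0.5 * (z(HR) + z(FAR))
z(0.73) = 0.6128
z(0.09) = -1.3408
c = -0.5 * (0.6128 + -1.3408)
= -0.5 * -0.728
= 0.36


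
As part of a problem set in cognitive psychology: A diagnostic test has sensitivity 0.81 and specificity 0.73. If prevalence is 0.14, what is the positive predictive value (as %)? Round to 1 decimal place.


PPV = (sens * prev) / (sens * prev + (1-spec) * (1-prev))
Numerator = 0.81 * 0.14 = 0.1134
P(positive and no disease) = (1 - spec) * (1 - prev) = (1 - 0.73) * (1 - 0.14) = 0.2322
Denominator = 0.1134 + 0.2322 = 0.3456
PPV = 0.1134 / 0.3456 = 0.328125
As percentage = 32.8


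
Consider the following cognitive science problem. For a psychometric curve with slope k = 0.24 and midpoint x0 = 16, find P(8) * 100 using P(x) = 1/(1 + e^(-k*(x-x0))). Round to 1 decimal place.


P(x) = 1/(1 + e^(-0.24*(8 - 16)))
Exponent = -0.24 * -8 = 1.92
e^(1.92) = 6.820958
P = 1/(1 + 6.820958) = 0.127862
Percentage = 12.8


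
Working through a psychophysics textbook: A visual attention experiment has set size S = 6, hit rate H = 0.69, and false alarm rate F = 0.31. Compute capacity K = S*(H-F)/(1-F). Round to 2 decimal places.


K = S * (H - F) / (1 - F)
H - F = 0.38
1 - F = 0.69
K = 6 * 0.38 / 0.69
= 3.30


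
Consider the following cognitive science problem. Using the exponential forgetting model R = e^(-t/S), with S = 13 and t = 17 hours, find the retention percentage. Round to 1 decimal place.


R = e^(-t/S)
-t/S = -17/13 = -1.307692
R = e^(-1.307692) = 0.270444
Percentage = 0.270444 * 100
= 27.0


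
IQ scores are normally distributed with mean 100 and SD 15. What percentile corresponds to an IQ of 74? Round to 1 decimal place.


z = (IQ - mean) / SD
z = (74 - 100) / 15 = -1.7333
Percentile = Phi(-1.7333) * 100
Phi(-1.7333) = 0.041521
= 4.2


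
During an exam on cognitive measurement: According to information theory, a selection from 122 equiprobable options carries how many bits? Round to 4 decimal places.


H = log2(n)
H = log2(122)
= 6.9307


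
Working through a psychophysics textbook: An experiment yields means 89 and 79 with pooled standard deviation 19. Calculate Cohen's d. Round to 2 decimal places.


Cohen's d = (M1 - M2) / S_pooled
= (89 - 79) / 19
= 10 / 19
= 0.53


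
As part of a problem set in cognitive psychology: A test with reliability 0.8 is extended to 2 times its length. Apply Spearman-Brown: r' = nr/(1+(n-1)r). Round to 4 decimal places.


r_new = n*r / (1 + (n-1)*r)
Numerator = 2 * 0.8 = 1.6
Denominator = 1 + 1 * 0.8 = 1.8
r_new = 1.6 / 1.8
= 0.8889


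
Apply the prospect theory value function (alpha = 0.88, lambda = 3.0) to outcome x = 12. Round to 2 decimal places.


Since x = 12 >= 0, use v(x) = x^0.88
12^0.88 = 8.9059
v(12) = 8.91


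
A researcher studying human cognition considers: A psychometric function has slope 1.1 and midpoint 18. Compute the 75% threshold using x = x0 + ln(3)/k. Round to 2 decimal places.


At P = 0.75: 0.75 = 1/(1 + e^(-k*(x-x0)))
Solving: e^(-k*(x-x0)) = 1/3
x = x0 + ln(3)/k
ln(3) = 1.0986
x = 18 + 1.0986/1.1
= 18 + 0.9987
= 19.00


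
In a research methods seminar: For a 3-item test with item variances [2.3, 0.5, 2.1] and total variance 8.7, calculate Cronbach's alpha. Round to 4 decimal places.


alpha = (k/(k-1)) * (1 - sum(s_i^2)/s_total^2)
sum(item variances) = 4.9
k/(k-1) = 3/2 = 1.5
1 - 4.9/8.7 = 1 - 0.563218 = 0.436782
alpha = 1.5 * 0.436782
= 0.6552


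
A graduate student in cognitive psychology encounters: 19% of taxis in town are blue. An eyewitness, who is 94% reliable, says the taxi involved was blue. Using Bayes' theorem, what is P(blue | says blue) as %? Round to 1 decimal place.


P(blue | says blue) = P(says blue | blue)*P(blue) / [P(says blue | blue)*P(blue) + P(says blue | not blue)*P(not blue)]
Numerator = 0.94 * 0.19 = 0.1786
False identification = 0.06 * 0.81 = 0.0486
P = 0.1786 / (0.1786 + 0.0486)
= 0.1786 / 0.2272
As percentage = 78.6


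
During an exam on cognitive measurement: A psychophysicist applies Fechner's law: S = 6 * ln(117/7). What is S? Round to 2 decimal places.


S = 6 * ln(117/7)
I/I0 = 16.714286
ln(16.714286) = 2.8163
S = 6 * 2.8163
= 16.90


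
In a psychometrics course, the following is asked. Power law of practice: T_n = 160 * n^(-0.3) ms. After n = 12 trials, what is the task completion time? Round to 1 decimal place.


T_n = 160 * 12^(-0.3)
12^(-0.3) = 0.47451
T_n = 160 * 0.47451
= 75.9 ms


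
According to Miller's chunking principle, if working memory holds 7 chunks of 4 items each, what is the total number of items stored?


Total items = chunks * items_per_chunk
= 7 * 4
= 28


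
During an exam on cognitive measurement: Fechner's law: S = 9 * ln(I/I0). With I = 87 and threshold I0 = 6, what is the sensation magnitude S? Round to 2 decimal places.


S = 9 * ln(87/6)
I/I0 = 14.5
ln(14.5) = 2.6741
S = 9 * 2.6741
= 24.07


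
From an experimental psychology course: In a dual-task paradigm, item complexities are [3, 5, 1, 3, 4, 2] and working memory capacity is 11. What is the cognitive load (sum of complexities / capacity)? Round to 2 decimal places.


Total complexity = 3 + 5 + 1 + 3 + 4 + 2 = 18
Load = total / capacity = 18 / 11
= 1.64


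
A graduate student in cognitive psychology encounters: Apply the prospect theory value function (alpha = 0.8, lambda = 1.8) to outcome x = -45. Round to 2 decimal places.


Since x = -45 < 0, use v(x) = -lambda*(-x)^alpha
(-x) = 45
45^0.8 = 21.017
v(-45) = -1.8 * 21.017
= -37.83


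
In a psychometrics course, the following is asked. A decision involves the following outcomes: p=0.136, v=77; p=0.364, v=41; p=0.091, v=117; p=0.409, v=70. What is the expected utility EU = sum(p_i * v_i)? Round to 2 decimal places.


EU = sum(p_i * v_i)
0.136 * 77 = 10.472
0.364 * 41 = 14.924
0.091 * 117 = 10.647
0.409 * 70 = 28.63
EU = 10.472 + 14.924 + 10.647 + 28.63
= 64.67


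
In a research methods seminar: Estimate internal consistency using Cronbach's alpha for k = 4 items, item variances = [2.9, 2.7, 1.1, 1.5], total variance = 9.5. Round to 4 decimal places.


alpha = (k/(k-1)) * (1 - sum(s_i^2)/s_total^2)
sum(item variances) = 8.2
k/(k-1) = 4/3 = 1.333333
1 - 8.2/9.5 = 1 - 0.863158 = 0.136842
alpha = 1.333333 * 0.136842
= 0.1825


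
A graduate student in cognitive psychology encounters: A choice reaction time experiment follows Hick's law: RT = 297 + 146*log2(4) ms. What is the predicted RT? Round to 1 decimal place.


RT = 297 + 146 * log2(4)
log2(4) = 2.0
RT = 297 + 146 * 2.0
= 297 + 292.0
= 589.0 ms


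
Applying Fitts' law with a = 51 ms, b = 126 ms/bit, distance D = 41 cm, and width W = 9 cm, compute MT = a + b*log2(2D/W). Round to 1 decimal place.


MT = 51 + 126 * log2(2*41/9)
2D/W = 9.111111
log2(9.111111) = 3.1876
MT = 51 + 126 * 3.1876
= 452.6 ms


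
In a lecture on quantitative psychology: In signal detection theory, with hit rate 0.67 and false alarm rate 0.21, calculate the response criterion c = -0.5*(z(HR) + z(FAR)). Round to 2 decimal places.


c = -0.5 * (z(HR) + z(FAR))
z(0.67) = 0.4399
z(0.21) = -0.8064
c = -0.5 * (0.4399 + -0.8064)
= -0.5 * -0.3665
= 0.18


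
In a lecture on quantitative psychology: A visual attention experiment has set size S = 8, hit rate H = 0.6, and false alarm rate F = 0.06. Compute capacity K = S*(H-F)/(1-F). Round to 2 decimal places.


K = S * (H - F) / (1 - F)
H - F = 0.54
1 - F = 0.94
K = 8 * 0.54 / 0.94
= 4.60


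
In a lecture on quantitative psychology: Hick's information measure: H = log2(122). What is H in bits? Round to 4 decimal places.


H = log2(n)
H = log2(122)
= 6.9307


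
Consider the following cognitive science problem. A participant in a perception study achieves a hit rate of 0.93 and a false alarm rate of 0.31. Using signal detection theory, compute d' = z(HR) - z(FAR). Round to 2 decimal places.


d' = z(HR) - z(FAR)
z(0.93) = 1.4758
z(0.31) = -0.4959
d' = 1.4758 - -0.4959
= 1.97


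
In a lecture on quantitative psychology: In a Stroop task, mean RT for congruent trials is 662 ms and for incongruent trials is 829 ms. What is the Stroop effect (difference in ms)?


Stroop effect = RT(incongruent) - RT(congruent)
= 829 - 662
= 167 ms


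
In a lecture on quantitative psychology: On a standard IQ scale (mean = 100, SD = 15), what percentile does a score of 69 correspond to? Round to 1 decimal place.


z = (IQ - mean) / SD
z = (69 - 100) / 15 = -2.0667
Percentile = Phi(-2.0667) * 100
Phi(-2.0667) = 0.019381
= 1.9


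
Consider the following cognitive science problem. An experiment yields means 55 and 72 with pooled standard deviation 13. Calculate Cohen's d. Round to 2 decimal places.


Cohen's d = (M1 - M2) / S_pooled
= (55 - 72) / 13
= -17 / 13
= -1.31


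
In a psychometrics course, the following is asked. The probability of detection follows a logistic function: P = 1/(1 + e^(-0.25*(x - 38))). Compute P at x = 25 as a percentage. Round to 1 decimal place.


P(x) = 1/(1 + e^(-0.25*(25 - 38)))
Exponent = -0.25 * -13 = 3.25
e^(3.25) = 25.79034
P = 1/(1 + 25.79034) = 0.037327
Percentage = 3.7


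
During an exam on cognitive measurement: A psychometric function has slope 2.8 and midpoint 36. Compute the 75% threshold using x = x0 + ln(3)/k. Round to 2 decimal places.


At P = 0.75: 0.75 = 1/(1 + e^(-k*(x-x0)))
Solving: e^(-k*(x-x0)) = 1/3
x = x0 + ln(3)/k
ln(3) = 1.0986
x = 36 + 1.0986/2.8
= 36 + 0.3924
= 36.39


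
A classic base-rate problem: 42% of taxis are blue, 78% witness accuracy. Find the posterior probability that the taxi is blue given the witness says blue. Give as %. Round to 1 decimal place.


P(blue | says blue) = P(says blue | blue)*P(blue) / [P(says blue | blue)*P(blue) + P(says blue | not blue)*P(not blue)]
Numerator = 0.78 * 0.42 = 0.3276
False identification = 0.22 * 0.58 = 0.1276
P = 0.3276 / (0.3276 + 0.1276)
= 0.3276 / 0.4552
As percentage = 72.0


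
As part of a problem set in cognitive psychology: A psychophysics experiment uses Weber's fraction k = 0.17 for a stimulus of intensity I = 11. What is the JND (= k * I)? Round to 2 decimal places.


JND = k * I
JND = 0.17 * 11
= 1.87


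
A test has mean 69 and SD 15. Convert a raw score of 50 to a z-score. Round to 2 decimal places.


z = (X - mu) / sigma
= (50 - 69) / 15
= -19 / 15
= -1.27


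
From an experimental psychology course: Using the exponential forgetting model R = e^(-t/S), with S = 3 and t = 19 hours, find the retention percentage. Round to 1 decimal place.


R = e^(-t/S)
-t/S = -19/3 = -6.333333
R = e^(-6.333333) = 0.001776
Percentage = 0.001776 * 100
= 0.2


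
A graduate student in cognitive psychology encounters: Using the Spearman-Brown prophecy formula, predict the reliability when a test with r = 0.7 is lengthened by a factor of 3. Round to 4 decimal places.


r_new = n*r / (1 + (n-1)*r)
Numerator = 3 * 0.7 = 2.1
Denominator = 1 + 2 * 0.7 = 2.4
r_new = 2.1 / 2.4
= 0.8750


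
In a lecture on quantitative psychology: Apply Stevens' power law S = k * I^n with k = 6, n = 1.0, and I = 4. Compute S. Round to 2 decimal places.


S = 6 * 4^1.0
4^1.0 = 4.0
S = 6 * 4.0
= 24.00


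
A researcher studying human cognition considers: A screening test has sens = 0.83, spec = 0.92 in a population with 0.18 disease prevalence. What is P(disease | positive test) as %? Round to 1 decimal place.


PPV = (sens * prev) / (sens * prev + (1-spec) * (1-prev))
Numerator = 0.83 * 0.18 = 0.1494
P(positive and no disease) = (1 - spec) * (1 - prev) = (1 - 0.92) * (1 - 0.18) = 0.0656
Denominator = 0.1494 + 0.0656 = 0.215
PPV = 0.1494 / 0.215 = 0.694884
As percentage = 69.5


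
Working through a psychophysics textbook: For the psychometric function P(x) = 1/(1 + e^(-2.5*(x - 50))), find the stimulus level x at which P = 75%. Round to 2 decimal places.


At P = 0.75: 0.75 = 1/(1 + e^(-k*(x-x0)))
Solving: e^(-k*(x-x0)) = 1/3
x = x0 + ln(3)/k
ln(3) = 1.0986
x = 50 + 1.0986/2.5
= 50 + 0.4394
= 50.44


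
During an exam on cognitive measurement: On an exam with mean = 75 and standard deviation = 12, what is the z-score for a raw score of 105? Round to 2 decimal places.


z = (X - mu) / sigma
= (105 - 75) / 12
= 30 / 12
= 2.50


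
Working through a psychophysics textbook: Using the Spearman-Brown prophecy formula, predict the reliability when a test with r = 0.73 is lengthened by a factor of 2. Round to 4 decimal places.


r_new = n*r / (1 + (n-1)*r)
Numerator = 2 * 0.73 = 1.46
Denominator = 1 + 1 * 0.73 = 1.73
r_new = 1.46 / 1.73
= 0.8439


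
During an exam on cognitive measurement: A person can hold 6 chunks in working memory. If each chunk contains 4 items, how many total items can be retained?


Total items = chunks * items_per_chunk
= 6 * 4
= 24


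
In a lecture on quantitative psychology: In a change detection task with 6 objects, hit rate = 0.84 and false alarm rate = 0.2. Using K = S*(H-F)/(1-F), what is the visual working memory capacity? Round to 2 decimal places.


K = S * (H - F) / (1 - F)
H - F = 0.64
1 - F = 0.8
K = 6 * 0.64 / 0.8
= 4.80


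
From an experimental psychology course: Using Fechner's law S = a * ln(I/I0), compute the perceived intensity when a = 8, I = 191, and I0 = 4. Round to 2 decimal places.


S = 8 * ln(191/4)
I/I0 = 47.75
ln(47.75) = 3.866
S = 8 * 3.866
= 30.93


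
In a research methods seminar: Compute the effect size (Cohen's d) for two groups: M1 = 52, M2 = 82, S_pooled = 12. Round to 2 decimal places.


Cohen's d = (M1 - M2) / S_pooled
= (52 - 82) / 12
= -30 / 12
= -2.50


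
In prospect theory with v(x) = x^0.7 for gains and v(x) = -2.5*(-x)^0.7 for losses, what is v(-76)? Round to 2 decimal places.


Since x = -76 < 0, use v(x) = -lambda*(-x)^alpha
(-x) = 76
76^0.7 = 20.7286
v(-76) = -2.5 * 20.7286
= -51.82


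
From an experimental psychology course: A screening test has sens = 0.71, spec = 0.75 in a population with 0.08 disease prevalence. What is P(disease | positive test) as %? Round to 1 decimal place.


PPV = (sens * prev) / (sens * prev + (1-spec) * (1-prev))
Numerator = 0.71 * 0.08 = 0.0568
P(positive and no disease) = (1 - spec) * (1 - prev) = (1 - 0.75) * (1 - 0.08) = 0.23
Denominator = 0.0568 + 0.23 = 0.2868
PPV = 0.0568 / 0.2868 = 0.198047
As percentage = 19.8


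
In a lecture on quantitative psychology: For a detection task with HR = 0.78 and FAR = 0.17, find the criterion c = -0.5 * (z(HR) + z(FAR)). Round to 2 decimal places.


c = -0.5 * (z(HR) + z(FAR))
z(0.78) = 0.7722
z(0.17) = -0.9542
c = -0.5 * (0.7722 + -0.9542)
= -0.5 * -0.182
= 0.09


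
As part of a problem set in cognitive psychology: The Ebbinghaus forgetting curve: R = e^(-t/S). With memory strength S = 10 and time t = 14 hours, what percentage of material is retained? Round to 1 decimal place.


R = e^(-t/S)
-t/S = -14/10 = -1.4
R = e^(-1.4) = 0.246597
Percentage = 0.246597 * 100
= 24.7


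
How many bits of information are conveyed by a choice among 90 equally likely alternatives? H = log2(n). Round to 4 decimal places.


H = log2(n)
H = log2(90)
= 6.4919


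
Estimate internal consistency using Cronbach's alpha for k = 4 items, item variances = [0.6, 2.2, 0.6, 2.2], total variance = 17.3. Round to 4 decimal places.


alpha = (k/(k-1)) * (1 - sum(s_i^2)/s_total^2)
sum(item variances) = 5.6
k/(k-1) = 4/3 = 1.333333
1 - 5.6/17.3 = 1 - 0.323699 = 0.676301
alpha = 1.333333 * 0.676301
= 0.9017


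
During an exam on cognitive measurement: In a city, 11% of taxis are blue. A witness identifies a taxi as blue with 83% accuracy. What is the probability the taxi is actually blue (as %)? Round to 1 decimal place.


P(blue | says blue) = P(says blue | blue)*P(blue) / [P(says blue | blue)*P(blue) + P(says blue | not blue)*P(not blue)]
Numerator = 0.83 * 0.11 = 0.0913
False identification = 0.17 * 0.89 = 0.1513
P = 0.0913 / (0.0913 + 0.1513)
= 0.0913 / 0.2426
As percentage = 37.6


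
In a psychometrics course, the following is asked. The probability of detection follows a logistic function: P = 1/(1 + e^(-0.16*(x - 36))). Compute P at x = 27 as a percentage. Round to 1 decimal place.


P(x) = 1/(1 + e^(-0.16*(27 - 36)))
Exponent = -0.16 * -9 = 1.44
e^(1.44) = 4.220696
P = 1/(1 + 4.220696) = 0.191545
Percentage = 19.2


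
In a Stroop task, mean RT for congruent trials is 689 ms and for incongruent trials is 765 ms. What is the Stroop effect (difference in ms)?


Stroop effect = RT(incongruent) - RT(congruent)
= 765 - 689
= 76 ms


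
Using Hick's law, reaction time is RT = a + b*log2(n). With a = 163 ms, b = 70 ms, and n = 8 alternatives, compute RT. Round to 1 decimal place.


RT = 163 + 70 * log2(8)
log2(8) = 3.0
RT = 163 + 70 * 3.0
= 163 + 210.0
= 373.0 ms


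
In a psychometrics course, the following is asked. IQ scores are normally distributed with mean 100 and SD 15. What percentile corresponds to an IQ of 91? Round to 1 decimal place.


z = (IQ - mean) / SD
z = (91 - 100) / 15 = -0.6
Percentile = Phi(-0.6) * 100
Phi(-0.6) = 0.274253
= 27.4


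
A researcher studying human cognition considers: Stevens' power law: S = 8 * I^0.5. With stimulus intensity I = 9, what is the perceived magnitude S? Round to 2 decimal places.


S = 8 * 9^0.5
9^0.5 = 3.0
S = 8 * 3.0
= 24.00


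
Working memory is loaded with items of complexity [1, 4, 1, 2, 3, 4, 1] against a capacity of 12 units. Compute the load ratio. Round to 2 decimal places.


Total complexity = 1 + 4 + 1 + 2 + 3 + 4 + 1 = 16
Load = total / capacity = 16 / 12
= 1.33


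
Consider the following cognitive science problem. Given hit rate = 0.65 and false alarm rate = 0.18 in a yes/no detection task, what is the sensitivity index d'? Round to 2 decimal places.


d' = z(HR) - z(FAR)
z(0.65) = 0.3853
z(0.18) = -0.9154
d' = 0.3853 - -0.9154
= 1.30


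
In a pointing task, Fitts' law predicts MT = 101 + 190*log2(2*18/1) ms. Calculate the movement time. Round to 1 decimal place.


MT = 101 + 190 * log2(2*18/1)
2D/W = 36.0
log2(36.0) = 5.1699
MT = 101 + 190 * 5.1699
= 1083.3 ms


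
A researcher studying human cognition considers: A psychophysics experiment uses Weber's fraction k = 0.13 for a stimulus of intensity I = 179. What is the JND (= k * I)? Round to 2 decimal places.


JND = k * I
JND = 0.13 * 179
= 23.27


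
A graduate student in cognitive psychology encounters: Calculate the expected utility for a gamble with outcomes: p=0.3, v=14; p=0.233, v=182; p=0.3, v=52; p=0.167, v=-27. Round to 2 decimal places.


EU = sum(p_i * v_i)
0.3 * 14 = 4.2
0.233 * 182 = 42.406
0.3 * 52 = 15.6
0.167 * -27 = -4.509
EU = 4.2 + 42.406 + 15.6 + -4.509
= 57.70


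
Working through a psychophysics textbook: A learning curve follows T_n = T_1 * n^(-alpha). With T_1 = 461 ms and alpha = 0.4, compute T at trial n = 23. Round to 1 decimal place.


T_n = 461 * 23^(-0.4)
23^(-0.4) = 0.285305
T_n = 461 * 0.285305
= 131.5 ms


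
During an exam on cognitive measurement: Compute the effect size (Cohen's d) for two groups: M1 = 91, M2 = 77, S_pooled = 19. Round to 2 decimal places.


Cohen's d = (M1 - M2) / S_pooled
= (91 - 77) / 19
= 14 / 19
= 0.74


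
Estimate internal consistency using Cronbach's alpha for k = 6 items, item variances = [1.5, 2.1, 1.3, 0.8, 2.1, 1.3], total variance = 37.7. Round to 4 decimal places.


alpha = (k/(k-1)) * (1 - sum(s_i^2)/s_total^2)
sum(item variances) = 9.1
k/(k-1) = 6/5 = 1.2
1 - 9.1/37.7 = 1 - 0.241379 = 0.758621
alpha = 1.2 * 0.758621
= 0.9103


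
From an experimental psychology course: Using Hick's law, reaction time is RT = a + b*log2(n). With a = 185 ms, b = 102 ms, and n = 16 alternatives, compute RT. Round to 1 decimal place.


RT = 185 + 102 * log2(16)
log2(16) = 4.0
RT = 185 + 102 * 4.0
= 185 + 408.0
= 593.0 ms


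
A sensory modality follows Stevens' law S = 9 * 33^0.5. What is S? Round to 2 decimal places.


S = 9 * 33^0.5
33^0.5 = 5.7446
S = 9 * 5.7446
= 51.70


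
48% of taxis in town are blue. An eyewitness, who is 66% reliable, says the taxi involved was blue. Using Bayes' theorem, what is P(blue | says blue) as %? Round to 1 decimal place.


P(blue | says blue) = P(says blue | blue)*P(blue) / [P(says blue | blue)*P(blue) + P(says blue | not blue)*P(not blue)]
Numerator = 0.66 * 0.48 = 0.3168
False identification = 0.34 * 0.52 = 0.1768
P = 0.3168 / (0.3168 + 0.1768)
= 0.3168 / 0.4936
As percentage = 64.2


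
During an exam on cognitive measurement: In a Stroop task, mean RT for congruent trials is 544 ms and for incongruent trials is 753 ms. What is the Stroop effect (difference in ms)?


Stroop effect = RT(incongruent) - RT(congruent)
= 753 - 544
= 209 ms


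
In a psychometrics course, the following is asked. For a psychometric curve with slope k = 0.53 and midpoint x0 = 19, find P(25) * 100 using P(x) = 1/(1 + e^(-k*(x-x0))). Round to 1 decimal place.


P(x) = 1/(1 + e^(-0.53*(25 - 19)))
Exponent = -0.53 * 6 = -3.18
e^(-3.18) = 0.041586
P = 1/(1 + 0.041586) = 0.960074
Percentage = 96.0


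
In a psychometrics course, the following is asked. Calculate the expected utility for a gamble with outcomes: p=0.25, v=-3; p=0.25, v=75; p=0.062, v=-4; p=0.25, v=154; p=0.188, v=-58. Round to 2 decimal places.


EU = sum(p_i * v_i)
0.25 * -3 = -0.75
0.25 * 75 = 18.75
0.062 * -4 = -0.248
0.25 * 154 = 38.5
0.188 * -58 = -10.904
EU = -0.75 + 18.75 + -0.248 + 38.5 + -10.904
= 45.35


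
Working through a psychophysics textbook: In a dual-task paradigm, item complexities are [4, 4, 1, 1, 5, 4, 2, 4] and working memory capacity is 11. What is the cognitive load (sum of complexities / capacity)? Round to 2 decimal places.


Total complexity = 4 + 4 + 1 + 1 + 5 + 4 + 2 + 4 = 25
Load = total / capacity = 25 / 11
= 2.27


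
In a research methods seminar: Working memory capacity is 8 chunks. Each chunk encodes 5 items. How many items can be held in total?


Total items = chunks * items_per_chunk
= 8 * 5
= 40


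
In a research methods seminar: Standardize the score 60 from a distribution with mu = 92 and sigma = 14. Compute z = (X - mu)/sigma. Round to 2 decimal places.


z = (X - mu) / sigma
= (60 - 92) / 14
= -32 / 14
= -2.29


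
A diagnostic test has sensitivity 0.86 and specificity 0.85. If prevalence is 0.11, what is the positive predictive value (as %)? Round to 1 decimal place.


PPV = (sens * prev) / (sens * prev + (1-spec) * (1-prev))
Numerator = 0.86 * 0.11 = 0.0946
P(positive and no disease) = (1 - spec) * (1 - prev) = (1 - 0.85) * (1 - 0.11) = 0.1335
Denominator = 0.0946 + 0.1335 = 0.2281
PPV = 0.0946 / 0.2281 = 0.41473
As percentage = 41.5


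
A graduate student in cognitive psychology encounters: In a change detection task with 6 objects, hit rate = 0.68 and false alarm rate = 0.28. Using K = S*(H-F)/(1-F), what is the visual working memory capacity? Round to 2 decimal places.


K = S * (H - F) / (1 - F)
H - F = 0.4
1 - F = 0.72
K = 6 * 0.4 / 0.72
= 3.33


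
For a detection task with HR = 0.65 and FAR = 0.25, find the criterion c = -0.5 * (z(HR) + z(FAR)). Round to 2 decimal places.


c = -0.5 * (z(HR) + z(FAR))
z(0.65) = 0.3853
z(0.25) = -0.6745
c = -0.5 * (0.3853 + -0.6745)
= -0.5 * -0.2892
= 0.14


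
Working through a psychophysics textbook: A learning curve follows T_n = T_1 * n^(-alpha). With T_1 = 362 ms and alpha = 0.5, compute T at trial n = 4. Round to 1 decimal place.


T_n = 362 * 4^(-0.5)
4^(-0.5) = 0.5
T_n = 362 * 0.5
= 181.0 ms


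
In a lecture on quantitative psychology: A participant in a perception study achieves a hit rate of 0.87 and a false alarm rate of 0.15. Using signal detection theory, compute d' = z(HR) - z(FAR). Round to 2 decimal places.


d' = z(HR) - z(FAR)
z(0.87) = 1.1264
z(0.15) = -1.0364
d' = 1.1264 - -1.0364
= 2.16


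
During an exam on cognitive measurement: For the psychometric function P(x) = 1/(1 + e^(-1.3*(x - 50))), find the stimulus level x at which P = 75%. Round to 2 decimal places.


At P = 0.75: 0.75 = 1/(1 + e^(-k*(x-x0)))
Solving: e^(-k*(x-x0)) = 1/3
x = x0 + ln(3)/k
ln(3) = 1.0986
x = 50 + 1.0986/1.3
= 50 + 0.8451
= 50.85


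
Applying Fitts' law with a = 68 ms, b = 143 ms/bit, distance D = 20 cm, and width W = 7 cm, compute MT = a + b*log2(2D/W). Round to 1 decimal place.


MT = 68 + 143 * log2(2*20/7)
2D/W = 5.714286
log2(5.714286) = 2.5146
MT = 68 + 143 * 2.5146
= 427.6 ms


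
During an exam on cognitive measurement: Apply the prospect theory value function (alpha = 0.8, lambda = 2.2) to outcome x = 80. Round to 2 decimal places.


Since x = 80 >= 0, use v(x) = x^0.8
80^0.8 = 33.3021
v(80) = 33.30


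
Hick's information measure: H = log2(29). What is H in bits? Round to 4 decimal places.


H = log2(n)
H = log2(29)
= 4.8580


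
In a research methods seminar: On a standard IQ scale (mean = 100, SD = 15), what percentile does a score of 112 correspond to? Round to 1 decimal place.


z = (IQ - mean) / SD
z = (112 - 100) / 15 = 0.8
Percentile = Phi(0.8) * 100
Phi(0.8) = 0.788145
= 78.8


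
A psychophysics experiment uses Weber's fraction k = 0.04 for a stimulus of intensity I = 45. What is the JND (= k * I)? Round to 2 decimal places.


JND = k * I
JND = 0.04 * 45
= 1.80


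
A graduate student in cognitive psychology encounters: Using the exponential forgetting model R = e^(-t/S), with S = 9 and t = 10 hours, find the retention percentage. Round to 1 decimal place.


R = e^(-t/S)
-t/S = -10/9 = -1.111111
R = e^(-1.111111) = 0.329193
Percentage = 0.329193 * 100
= 32.9


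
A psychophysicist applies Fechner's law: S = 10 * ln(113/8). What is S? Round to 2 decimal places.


S = 10 * ln(113/8)
I/I0 = 14.125
ln(14.125) = 2.6479
S = 10 * 2.6479
= 26.48


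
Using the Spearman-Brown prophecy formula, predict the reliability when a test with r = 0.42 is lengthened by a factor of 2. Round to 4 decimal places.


r_new = n*r / (1 + (n-1)*r)
Numerator = 2 * 0.42 = 0.84
Denominator = 1 + 1 * 0.42 = 1.42
r_new = 0.84 / 1.42
= 0.5915


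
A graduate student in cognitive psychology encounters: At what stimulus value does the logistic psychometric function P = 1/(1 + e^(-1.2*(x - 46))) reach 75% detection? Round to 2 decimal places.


At P = 0.75: 0.75 = 1/(1 + e^(-k*(x-x0)))
Solving: e^(-k*(x-x0)) = 1/3
x = x0 + ln(3)/k
ln(3) = 1.0986
x = 46 + 1.0986/1.2
= 46 + 0.9155
= 46.92


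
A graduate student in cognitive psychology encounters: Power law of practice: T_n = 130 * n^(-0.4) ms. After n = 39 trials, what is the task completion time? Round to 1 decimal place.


T_n = 130 * 39^(-0.4)
39^(-0.4) = 0.23098
T_n = 130 * 0.23098
= 30.0 ms


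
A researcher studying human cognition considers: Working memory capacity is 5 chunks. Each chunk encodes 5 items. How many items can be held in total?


Total items = chunks * items_per_chunk
= 5 * 5
= 25


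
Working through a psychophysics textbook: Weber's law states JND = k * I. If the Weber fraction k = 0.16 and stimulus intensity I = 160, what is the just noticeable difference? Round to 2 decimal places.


JND = k * I
JND = 0.16 * 160
= 25.60


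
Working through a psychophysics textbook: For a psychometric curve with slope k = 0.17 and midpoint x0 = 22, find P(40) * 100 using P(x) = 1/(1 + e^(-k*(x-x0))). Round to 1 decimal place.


P(x) = 1/(1 + e^(-0.17*(40 - 22)))
Exponent = -0.17 * 18 = -3.06
e^(-3.06) = 0.046888
P = 1/(1 + 0.046888) = 0.955212
Percentage = 95.5


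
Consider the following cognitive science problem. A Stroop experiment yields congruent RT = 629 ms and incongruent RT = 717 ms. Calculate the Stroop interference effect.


Stroop effect = RT(incongruent) - RT(congruent)
= 717 - 629
= 88 ms


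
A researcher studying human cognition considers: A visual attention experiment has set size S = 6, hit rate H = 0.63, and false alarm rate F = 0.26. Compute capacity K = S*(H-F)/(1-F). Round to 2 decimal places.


K = S * (H - F) / (1 - F)
H - F = 0.37
1 - F = 0.74
K = 6 * 0.37 / 0.74
= 3.00
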